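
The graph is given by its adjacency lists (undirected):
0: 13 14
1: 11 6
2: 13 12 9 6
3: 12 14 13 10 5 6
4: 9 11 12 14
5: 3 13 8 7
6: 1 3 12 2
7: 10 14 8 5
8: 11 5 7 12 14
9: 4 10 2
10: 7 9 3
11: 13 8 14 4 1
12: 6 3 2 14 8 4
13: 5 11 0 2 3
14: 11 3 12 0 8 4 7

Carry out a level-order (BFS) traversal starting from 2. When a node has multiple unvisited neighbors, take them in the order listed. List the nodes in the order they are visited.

Visit 2; enqueue 13, 12, 9, 6 → queue [13, 12, 9, 6]
Visit 13; enqueue 5, 11, 0, 3 → queue [12, 9, 6, 5, 11, 0, 3]
Visit 12; enqueue 14, 8, 4 → queue [9, 6, 5, 11, 0, 3, 14, 8, 4]
Visit 9; enqueue 10 → queue [6, 5, 11, 0, 3, 14, 8, 4, 10]
Visit 6; enqueue 1 → queue [5, 11, 0, 3, 14, 8, 4, 10, 1]
Visit 5; enqueue 7 → queue [11, 0, 3, 14, 8, 4, 10, 1, 7]
Visit 11 → queue [0, 3, 14, 8, 4, 10, 1, 7]
Visit 0 → queue [3, 14, 8, 4, 10, 1, 7]
Visit 3 → queue [14, 8, 4, 10, 1, 7]
Visit 14 → queue [8, 4, 10, 1, 7]
Visit 8 → queue [4, 10, 1, 7]
Visit 4 → queue [10, 1, 7]
Visit 10 → queue [1, 7]
Visit 1 → queue [7]
Visit 7 → queue []

2 -> 13 -> 12 -> 9 -> 6 -> 5 -> 11 -> 0 -> 3 -> 14 -> 8 -> 4 -> 10 -> 1 -> 7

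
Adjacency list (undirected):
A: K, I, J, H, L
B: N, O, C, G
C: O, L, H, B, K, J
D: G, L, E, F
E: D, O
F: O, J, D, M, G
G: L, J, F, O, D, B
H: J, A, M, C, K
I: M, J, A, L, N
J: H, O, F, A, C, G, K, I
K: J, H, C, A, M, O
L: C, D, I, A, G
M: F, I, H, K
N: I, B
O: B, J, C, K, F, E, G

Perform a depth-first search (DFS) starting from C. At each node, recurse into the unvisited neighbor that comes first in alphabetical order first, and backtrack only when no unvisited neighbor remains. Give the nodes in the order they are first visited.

Visit C
C → B
B → G
G → D
D → E
E → O
O → F
F → J
J → A
A → H
H → K
K → M
M → I
I → L
I → N

C → B → G → D → E → O → F → J → A → H → K → M → I → L → N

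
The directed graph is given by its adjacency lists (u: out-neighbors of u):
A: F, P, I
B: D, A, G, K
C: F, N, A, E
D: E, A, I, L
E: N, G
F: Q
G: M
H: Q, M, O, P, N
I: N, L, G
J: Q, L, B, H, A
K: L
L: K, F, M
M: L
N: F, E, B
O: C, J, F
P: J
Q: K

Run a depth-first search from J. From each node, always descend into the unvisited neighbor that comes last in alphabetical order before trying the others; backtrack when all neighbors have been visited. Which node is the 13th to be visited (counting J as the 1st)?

G

Visit J
J → Q
Q → K
K → L
L → M
L → F
J → H
H → P
H → O
O → C
C → N
N → E
E → G
N → B
B → D
D → I
D → A

Visit order: J, Q, K, L, M, F, H, P, O, C, N, E, G, B, D, I, A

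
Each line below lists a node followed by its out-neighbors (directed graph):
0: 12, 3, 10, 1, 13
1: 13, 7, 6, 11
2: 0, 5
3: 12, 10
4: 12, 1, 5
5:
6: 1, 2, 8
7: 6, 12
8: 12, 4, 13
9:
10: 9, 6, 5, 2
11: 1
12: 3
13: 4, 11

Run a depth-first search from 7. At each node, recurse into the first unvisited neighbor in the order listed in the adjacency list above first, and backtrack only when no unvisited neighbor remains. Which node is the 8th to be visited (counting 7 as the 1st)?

Visit 7
7 → 6
6 → 1
1 → 13
13 → 4
4 → 12
12 → 3
3 → 10
10 → 9
10 → 5
10 → 2
2 → 0
13 → 11
6 → 8

Visit order: 7, 6, 1, 13, 4, 12, 3, 10, 9, 5, 2, 0, 11, 8

10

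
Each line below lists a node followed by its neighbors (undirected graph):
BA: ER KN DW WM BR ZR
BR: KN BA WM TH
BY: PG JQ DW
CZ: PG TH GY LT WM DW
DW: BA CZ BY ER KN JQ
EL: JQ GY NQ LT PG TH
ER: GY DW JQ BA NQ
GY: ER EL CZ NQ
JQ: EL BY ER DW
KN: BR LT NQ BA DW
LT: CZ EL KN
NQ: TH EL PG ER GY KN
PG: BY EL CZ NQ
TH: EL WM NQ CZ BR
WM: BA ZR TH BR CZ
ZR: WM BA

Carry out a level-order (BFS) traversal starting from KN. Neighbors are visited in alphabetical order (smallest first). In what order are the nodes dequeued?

KN, BA, BR, DW, LT, NQ, ER, WM, ZR, TH, BY, CZ, JQ, EL, GY, PG

Visit KN; enqueue BA, BR, DW, LT, NQ → queue [BA, BR, DW, LT, NQ]
Visit BA; enqueue ER, WM, ZR → queue [BR, DW, LT, NQ, ER, WM, ZR]
Visit BR; enqueue TH → queue [DW, LT, NQ, ER, WM, ZR, TH]
Visit DW; enqueue BY, CZ, JQ → queue [LT, NQ, ER, WM, ZR, TH, BY, CZ, JQ]
Visit LT; enqueue EL → queue [NQ, ER, WM, ZR, TH, BY, CZ, JQ, EL]
Visit NQ; enqueue GY, PG → queue [ER, WM, ZR, TH, BY, CZ, JQ, EL, GY, PG]
Visit ER → queue [WM, ZR, TH, BY, CZ, JQ, EL, GY, PG]
Visit WM → queue [ZR, TH, BY, CZ, JQ, EL, GY, PG]
Visit ZR → queue [TH, BY, CZ, JQ, EL, GY, PG]
Visit TH → queue [BY, CZ, JQ, EL, GY, PG]
Visit BY → queue [CZ, JQ, EL, GY, PG]
Visit CZ → queue [JQ, EL, GY, PG]
Visit JQ → queue [EL, GY, PG]
Visit EL → queue [GY, PG]
Visit GY → queue [PG]
Visit PG → queue []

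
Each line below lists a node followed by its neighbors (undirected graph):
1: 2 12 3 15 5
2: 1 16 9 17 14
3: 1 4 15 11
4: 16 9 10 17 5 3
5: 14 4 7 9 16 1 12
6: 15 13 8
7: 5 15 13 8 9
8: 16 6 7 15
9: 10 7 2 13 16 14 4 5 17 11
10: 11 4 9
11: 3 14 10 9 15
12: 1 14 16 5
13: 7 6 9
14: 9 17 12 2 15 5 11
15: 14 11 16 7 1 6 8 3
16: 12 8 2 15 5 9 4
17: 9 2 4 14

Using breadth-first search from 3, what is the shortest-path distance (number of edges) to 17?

2

Level 0: 3
Level 1: 1, 4, 11, 15
Level 2: 2, 5, 6, 7, 8, 9, 10, 12, 14, 16, 17
Level 3: 13
17 first appears at level 2.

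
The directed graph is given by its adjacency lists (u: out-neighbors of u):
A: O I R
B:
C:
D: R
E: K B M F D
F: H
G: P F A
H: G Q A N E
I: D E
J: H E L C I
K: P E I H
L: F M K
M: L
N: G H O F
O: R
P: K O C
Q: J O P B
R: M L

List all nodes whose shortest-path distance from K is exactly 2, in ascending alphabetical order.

Level 0: K
Level 1: E, H, I, P
Level 2: A, B, C, D, F, G, M, N, O, Q
Level 3: J, L, R

A, B, C, D, F, G, M, N, O, Q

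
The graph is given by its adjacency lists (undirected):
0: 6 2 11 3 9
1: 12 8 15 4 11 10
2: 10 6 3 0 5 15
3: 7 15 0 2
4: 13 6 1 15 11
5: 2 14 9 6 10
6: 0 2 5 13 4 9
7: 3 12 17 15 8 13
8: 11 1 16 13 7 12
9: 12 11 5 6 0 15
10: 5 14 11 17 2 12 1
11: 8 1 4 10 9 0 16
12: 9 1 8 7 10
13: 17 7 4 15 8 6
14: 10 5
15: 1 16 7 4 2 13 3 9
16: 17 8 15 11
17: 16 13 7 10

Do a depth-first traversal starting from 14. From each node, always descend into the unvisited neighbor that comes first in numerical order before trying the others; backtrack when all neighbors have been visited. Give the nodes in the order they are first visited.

14, 5, 2, 0, 3, 7, 8, 1, 4, 6, 9, 11, 10, 12, 17, 13, 15, 16

Visit 14
14 → 5
5 → 2
2 → 0
0 → 3
3 → 7
7 → 8
8 → 1
1 → 4
4 → 6
6 → 9
9 → 11
11 → 10
10 → 12
10 → 17
17 → 13
13 → 15
15 → 16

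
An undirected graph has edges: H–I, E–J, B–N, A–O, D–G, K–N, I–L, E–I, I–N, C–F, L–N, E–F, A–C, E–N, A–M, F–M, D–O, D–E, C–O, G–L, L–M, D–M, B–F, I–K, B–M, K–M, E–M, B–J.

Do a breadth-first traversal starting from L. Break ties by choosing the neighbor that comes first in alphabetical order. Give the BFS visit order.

Visit L; enqueue G, I, M, N → queue [G, I, M, N]
Visit G; enqueue D → queue [I, M, N, D]
Visit I; enqueue E, H, K → queue [M, N, D, E, H, K]
Visit M; enqueue A, B, F → queue [N, D, E, H, K, A, B, F]
Visit N → queue [D, E, H, K, A, B, F]
Visit D; enqueue O → queue [E, H, K, A, B, F, O]
Visit E; enqueue J → queue [H, K, A, B, F, O, J]
Visit H → queue [K, A, B, F, O, J]
Visit K → queue [A, B, F, O, J]
Visit A; enqueue C → queue [B, F, O, J, C]
Visit B → queue [F, O, J, C]
Visit F → queue [O, J, C]
Visit O → queue [J, C]
Visit J → queue [C]
Visit C → queue []

L G I M N D E H K A B F O J C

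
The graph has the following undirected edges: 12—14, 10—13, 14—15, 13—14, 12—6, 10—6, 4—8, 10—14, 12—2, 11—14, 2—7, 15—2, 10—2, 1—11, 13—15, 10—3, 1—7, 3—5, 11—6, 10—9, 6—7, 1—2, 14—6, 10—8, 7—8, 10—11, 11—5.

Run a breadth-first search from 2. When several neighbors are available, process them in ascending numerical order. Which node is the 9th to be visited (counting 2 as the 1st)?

Visit 2; enqueue 1, 7, 10, 12, 15 → queue [1, 7, 10, 12, 15]
Visit 1; enqueue 11 → queue [7, 10, 12, 15, 11]
Visit 7; enqueue 6, 8 → queue [10, 12, 15, 11, 6, 8]
Visit 10; enqueue 3, 9, 13, 14 → queue [12, 15, 11, 6, 8, 3, 9, 13, 14]
Visit 12 → queue [15, 11, 6, 8, 3, 9, 13, 14]
Visit 15 → queue [11, 6, 8, 3, 9, 13, 14]
Visit 11; enqueue 5 → queue [6, 8, 3, 9, 13, 14, 5]
Visit 6 → queue [8, 3, 9, 13, 14, 5]
Visit 8; enqueue 4 → queue [3, 9, 13, 14, 5, 4]
Visit 3 → queue [9, 13, 14, 5, 4]
Visit 9 → queue [13, 14, 5, 4]
Visit 13 → queue [14, 5, 4]
Visit 14 → queue [5, 4]
Visit 5 → queue [4]
Visit 4 → queue []

Visit order: 2, 1, 7, 10, 12, 15, 11, 6, 8, 3, 9, 13, 14, 5, 4

8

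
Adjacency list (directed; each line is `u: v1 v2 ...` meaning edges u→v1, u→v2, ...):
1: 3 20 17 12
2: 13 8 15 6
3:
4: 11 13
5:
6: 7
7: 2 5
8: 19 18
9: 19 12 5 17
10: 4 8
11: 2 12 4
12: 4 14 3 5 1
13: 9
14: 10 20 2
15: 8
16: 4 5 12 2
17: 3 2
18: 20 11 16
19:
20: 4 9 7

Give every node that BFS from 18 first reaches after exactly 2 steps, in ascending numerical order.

2, 4, 5, 7, 9, 12

Level 0: 18
Level 1: 11, 16, 20
Level 2: 2, 4, 5, 7, 9, 12
Level 3: 1, 3, 6, 8, 13, 14, 15, 17, 19
Level 4: 10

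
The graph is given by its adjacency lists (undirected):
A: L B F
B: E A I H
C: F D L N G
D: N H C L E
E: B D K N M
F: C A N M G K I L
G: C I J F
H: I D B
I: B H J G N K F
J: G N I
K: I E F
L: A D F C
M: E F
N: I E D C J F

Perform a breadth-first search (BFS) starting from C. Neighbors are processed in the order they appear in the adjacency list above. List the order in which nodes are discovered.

C → F → D → L → N → G → A → M → K → I → H → E → J → B

Visit C; enqueue F, D, L, N, G → queue [F, D, L, N, G]
Visit F; enqueue A, M, K, I → queue [D, L, N, G, A, M, K, I]
Visit D; enqueue H, E → queue [L, N, G, A, M, K, I, H, E]
Visit L → queue [N, G, A, M, K, I, H, E]
Visit N; enqueue J → queue [G, A, M, K, I, H, E, J]
Visit G → queue [A, M, K, I, H, E, J]
Visit A; enqueue B → queue [M, K, I, H, E, J, B]
Visit M → queue [K, I, H, E, J, B]
Visit K → queue [I, H, E, J, B]
Visit I → queue [H, E, J, B]
Visit H → queue [E, J, B]
Visit E → queue [J, B]
Visit J → queue [B]
Visit B → queue []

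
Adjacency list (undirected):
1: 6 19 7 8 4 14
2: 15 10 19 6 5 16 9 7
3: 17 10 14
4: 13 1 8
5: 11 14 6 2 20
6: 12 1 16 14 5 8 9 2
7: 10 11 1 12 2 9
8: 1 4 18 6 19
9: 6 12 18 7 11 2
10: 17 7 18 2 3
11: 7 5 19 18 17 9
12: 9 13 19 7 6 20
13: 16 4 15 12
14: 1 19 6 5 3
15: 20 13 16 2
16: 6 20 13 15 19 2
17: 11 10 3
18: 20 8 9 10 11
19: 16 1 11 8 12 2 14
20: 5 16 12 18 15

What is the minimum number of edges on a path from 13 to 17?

Level 0: 13
Level 1: 4, 12, 15, 16
Level 2: 1, 2, 6, 7, 8, 9, 19, 20
Level 3: 5, 10, 11, 14, 18
Level 4: 3, 17
17 first appears at level 4.

4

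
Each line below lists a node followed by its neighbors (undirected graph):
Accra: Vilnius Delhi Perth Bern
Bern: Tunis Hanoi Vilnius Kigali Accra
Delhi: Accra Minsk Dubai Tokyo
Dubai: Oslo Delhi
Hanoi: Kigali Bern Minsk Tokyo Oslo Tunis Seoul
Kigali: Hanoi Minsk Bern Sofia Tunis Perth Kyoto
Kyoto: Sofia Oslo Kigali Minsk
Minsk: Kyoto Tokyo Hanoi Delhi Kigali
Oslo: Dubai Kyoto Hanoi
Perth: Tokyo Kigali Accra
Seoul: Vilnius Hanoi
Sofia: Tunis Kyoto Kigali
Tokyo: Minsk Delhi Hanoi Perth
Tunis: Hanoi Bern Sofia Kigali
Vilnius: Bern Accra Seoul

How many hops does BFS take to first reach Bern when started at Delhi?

2

Level 0: Delhi
Level 1: Accra, Dubai, Minsk, Tokyo
Level 2: Bern, Hanoi, Kigali, Kyoto, Oslo, Perth, Vilnius
Level 3: Seoul, Sofia, Tunis
Bern first appears at level 2.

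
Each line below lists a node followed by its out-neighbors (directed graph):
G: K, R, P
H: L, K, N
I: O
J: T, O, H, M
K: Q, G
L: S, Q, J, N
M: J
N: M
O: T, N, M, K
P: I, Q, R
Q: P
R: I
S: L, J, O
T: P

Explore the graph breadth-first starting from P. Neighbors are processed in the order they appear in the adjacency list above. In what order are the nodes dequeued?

P → I → Q → R → O → T → N → M → K → J → G → H → L → S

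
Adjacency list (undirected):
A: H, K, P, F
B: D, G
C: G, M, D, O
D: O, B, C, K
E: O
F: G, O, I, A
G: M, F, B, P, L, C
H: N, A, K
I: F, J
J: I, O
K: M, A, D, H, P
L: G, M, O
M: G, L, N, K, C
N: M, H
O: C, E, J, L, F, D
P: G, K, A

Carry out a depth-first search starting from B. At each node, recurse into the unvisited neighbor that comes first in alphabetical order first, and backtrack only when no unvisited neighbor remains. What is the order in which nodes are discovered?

Visit B
B → D
D → C
C → G
G → F
F → A
A → H
H → K
K → M
M → L
L → O
O → E
O → J
J → I
M → N
K → P

B, D, C, G, F, A, H, K, M, L, O, E, J, I, N, P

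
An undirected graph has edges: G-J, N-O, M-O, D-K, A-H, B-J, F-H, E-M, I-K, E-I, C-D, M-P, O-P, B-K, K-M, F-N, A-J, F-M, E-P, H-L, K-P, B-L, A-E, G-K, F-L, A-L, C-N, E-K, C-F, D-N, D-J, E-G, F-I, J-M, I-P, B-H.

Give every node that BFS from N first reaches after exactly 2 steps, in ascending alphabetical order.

H, I, J, K, L, M, P

Level 0: N
Level 1: C, D, F, O
Level 2: H, I, J, K, L, M, P
Level 3: A, B, E, G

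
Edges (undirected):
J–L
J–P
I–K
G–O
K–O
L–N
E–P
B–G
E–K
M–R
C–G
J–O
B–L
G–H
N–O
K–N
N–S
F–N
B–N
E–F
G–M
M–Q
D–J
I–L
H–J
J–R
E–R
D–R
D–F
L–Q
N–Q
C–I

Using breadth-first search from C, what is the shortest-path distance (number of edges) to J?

3

Level 0: C
Level 1: G, I
Level 2: B, H, K, L, M, O
Level 3: E, J, N, Q, R
Level 4: D, F, P, S
J first appears at level 3.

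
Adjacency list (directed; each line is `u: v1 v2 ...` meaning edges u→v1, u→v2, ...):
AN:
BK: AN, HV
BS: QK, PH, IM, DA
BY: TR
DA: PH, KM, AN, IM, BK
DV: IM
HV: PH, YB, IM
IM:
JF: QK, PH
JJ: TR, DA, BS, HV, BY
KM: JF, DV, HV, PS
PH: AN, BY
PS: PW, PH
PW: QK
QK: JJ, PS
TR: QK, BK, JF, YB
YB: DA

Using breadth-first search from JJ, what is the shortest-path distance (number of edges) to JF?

2

Level 0: JJ
Level 1: BS, BY, DA, HV, TR
Level 2: AN, BK, IM, JF, KM, PH, QK, YB
Level 3: DV, PS
Level 4: PW
JF first appears at level 2.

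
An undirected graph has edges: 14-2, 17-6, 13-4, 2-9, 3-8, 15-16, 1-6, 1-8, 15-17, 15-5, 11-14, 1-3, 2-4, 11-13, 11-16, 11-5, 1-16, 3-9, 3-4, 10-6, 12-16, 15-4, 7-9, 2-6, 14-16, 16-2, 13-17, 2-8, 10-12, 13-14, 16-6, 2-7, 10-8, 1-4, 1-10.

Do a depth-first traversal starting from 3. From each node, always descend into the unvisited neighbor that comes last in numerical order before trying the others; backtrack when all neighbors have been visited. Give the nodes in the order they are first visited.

3 -> 9 -> 7 -> 2 -> 16 -> 15 -> 17 -> 13 -> 14 -> 11 -> 5 -> 4 -> 1 -> 10 -> 12 -> 8 -> 6

Visit 3
3 → 9
9 → 7
7 → 2
2 → 16
16 → 15
15 → 17
17 → 13
13 → 14
14 → 11
11 → 5
13 → 4
4 → 1
1 → 10
10 → 12
10 → 8
10 → 6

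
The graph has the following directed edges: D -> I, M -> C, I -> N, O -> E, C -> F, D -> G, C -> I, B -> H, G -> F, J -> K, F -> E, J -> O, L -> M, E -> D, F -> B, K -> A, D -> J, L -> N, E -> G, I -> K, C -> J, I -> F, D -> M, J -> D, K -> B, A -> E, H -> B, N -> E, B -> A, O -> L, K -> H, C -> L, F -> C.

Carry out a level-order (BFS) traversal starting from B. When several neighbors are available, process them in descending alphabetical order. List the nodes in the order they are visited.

Visit B; enqueue H, A → queue [H, A]
Visit H → queue [A]
Visit A; enqueue E → queue [E]
Visit E; enqueue G, D → queue [G, D]
Visit G; enqueue F → queue [D, F]
Visit D; enqueue M, J, I → queue [F, M, J, I]
Visit F; enqueue C → queue [M, J, I, C]
Visit M → queue [J, I, C]
Visit J; enqueue O, K → queue [I, C, O, K]
Visit I; enqueue N → queue [C, O, K, N]
Visit C; enqueue L → queue [O, K, N, L]
Visit O → queue [K, N, L]
Visit K → queue [N, L]
Visit N → queue [L]
Visit L → queue []

B -> H -> A -> E -> G -> D -> F -> M -> J -> I -> C -> O -> K -> N -> L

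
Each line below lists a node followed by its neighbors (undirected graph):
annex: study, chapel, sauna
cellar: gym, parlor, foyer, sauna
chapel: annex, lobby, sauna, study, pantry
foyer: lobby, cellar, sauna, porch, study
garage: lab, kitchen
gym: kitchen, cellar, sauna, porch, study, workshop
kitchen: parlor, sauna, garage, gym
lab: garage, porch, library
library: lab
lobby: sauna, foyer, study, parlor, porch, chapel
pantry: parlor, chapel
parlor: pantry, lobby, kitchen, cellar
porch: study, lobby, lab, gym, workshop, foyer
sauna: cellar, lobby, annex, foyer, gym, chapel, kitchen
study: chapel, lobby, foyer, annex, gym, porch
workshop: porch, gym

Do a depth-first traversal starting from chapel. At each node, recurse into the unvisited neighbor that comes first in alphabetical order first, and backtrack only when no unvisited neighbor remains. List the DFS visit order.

Visit chapel
chapel → annex
annex → sauna
sauna → cellar
cellar → foyer
foyer → lobby
lobby → parlor
parlor → kitchen
kitchen → garage
garage → lab
lab → library
lab → porch
porch → gym
gym → study
gym → workshop
parlor → pantry

chapel, annex, sauna, cellar, foyer, lobby, parlor, kitchen, garage, lab, library, porch, gym, study, workshop, pantry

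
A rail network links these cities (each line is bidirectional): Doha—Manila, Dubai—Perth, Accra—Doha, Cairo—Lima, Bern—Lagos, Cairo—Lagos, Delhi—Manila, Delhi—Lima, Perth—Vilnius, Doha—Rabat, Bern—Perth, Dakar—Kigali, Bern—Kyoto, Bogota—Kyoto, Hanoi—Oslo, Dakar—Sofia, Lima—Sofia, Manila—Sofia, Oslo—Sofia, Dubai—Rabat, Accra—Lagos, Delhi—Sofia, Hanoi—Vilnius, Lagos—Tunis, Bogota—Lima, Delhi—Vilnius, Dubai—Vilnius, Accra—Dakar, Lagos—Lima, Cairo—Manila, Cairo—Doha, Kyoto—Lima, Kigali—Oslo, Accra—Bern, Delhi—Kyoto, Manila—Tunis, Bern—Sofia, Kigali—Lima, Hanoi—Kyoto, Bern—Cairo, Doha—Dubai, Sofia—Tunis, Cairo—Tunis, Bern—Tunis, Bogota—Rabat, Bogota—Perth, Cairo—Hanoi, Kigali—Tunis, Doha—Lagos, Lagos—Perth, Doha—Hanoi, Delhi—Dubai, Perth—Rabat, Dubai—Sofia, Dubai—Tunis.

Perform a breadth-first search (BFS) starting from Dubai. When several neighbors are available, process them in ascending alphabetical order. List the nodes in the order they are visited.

Visit Dubai; enqueue Delhi, Doha, Perth, Rabat, Sofia, Tunis, Vilnius → queue [Delhi, Doha, Perth, Rabat, Sofia, Tunis, Vilnius]
Visit Delhi; enqueue Kyoto, Lima, Manila → queue [Doha, Perth, Rabat, Sofia, Tunis, Vilnius, Kyoto, Lima, Manila]
Visit Doha; enqueue Accra, Cairo, Hanoi, Lagos → queue [Perth, Rabat, Sofia, Tunis, Vilnius, Kyoto, Lima, Manila, Accra, Cairo, Hanoi, Lagos]
Visit Perth; enqueue Bern, Bogota → queue [Rabat, Sofia, Tunis, Vilnius, Kyoto, Lima, Manila, Accra, Cairo, Hanoi, Lagos, Bern, Bogota]
Visit Rabat → queue [Sofia, Tunis, Vilnius, Kyoto, Lima, Manila, Accra, Cairo, Hanoi, Lagos, Bern, Bogota]
Visit Sofia; enqueue Dakar, Oslo → queue [Tunis, Vilnius, Kyoto, Lima, Manila, Accra, Cairo, Hanoi, Lagos, Bern, Bogota, Dakar, Oslo]
Visit Tunis; enqueue Kigali → queue [Vilnius, Kyoto, Lima, Manila, Accra, Cairo, Hanoi, Lagos, Bern, Bogota, Dakar, Oslo, Kigali]
Visit Vilnius → queue [Kyoto, Lima, Manila, Accra, Cairo, Hanoi, Lagos, Bern, Bogota, Dakar, Oslo, Kigali]
Visit Kyoto → queue [Lima, Manila, Accra, Cairo, Hanoi, Lagos, Bern, Bogota, Dakar, Oslo, Kigali]
Visit Lima → queue [Manila, Accra, Cairo, Hanoi, Lagos, Bern, Bogota, Dakar, Oslo, Kigali]
Visit Manila → queue [Accra, Cairo, Hanoi, Lagos, Bern, Bogota, Dakar, Oslo, Kigali]
Visit Accra → queue [Cairo, Hanoi, Lagos, Bern, Bogota, Dakar, Oslo, Kigali]
Visit Cairo → queue [Hanoi, Lagos, Bern, Bogota, Dakar, Oslo, Kigali]
Visit Hanoi → queue [Lagos, Bern, Bogota, Dakar, Oslo, Kigali]
Visit Lagos → queue [Bern, Bogota, Dakar, Oslo, Kigali]
Visit Bern → queue [Bogota, Dakar, Oslo, Kigali]
Visit Bogota → queue [Dakar, Oslo, Kigali]
Visit Dakar → queue [Oslo, Kigali]
Visit Oslo → queue [Kigali]
Visit Kigali → queue []

Dubai, Delhi, Doha, Perth, Rabat, Sofia, Tunis, Vilnius, Kyoto, Lima, Manila, Accra, Cairo, Hanoi, Lagos, Bern, Bogota, Dakar, Oslo, Kigali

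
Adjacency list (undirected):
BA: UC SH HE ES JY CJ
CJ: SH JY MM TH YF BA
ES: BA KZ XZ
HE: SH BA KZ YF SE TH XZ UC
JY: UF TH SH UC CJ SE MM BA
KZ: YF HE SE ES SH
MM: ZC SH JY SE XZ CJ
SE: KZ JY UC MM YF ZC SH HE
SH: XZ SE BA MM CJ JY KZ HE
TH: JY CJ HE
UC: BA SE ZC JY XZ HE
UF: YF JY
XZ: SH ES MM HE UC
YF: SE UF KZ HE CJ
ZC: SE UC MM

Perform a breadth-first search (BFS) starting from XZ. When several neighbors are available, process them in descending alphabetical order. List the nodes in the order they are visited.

XZ, UC, SH, MM, HE, ES, ZC, SE, JY, BA, KZ, CJ, YF, TH, UF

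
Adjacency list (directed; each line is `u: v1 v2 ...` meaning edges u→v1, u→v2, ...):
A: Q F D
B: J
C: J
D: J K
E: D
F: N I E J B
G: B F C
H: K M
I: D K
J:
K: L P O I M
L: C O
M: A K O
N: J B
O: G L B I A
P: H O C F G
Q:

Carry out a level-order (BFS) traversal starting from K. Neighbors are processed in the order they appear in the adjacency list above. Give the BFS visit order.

Visit K; enqueue L, P, O, I, M → queue [L, P, O, I, M]
Visit L; enqueue C → queue [P, O, I, M, C]
Visit P; enqueue H, F, G → queue [O, I, M, C, H, F, G]
Visit O; enqueue B, A → queue [I, M, C, H, F, G, B, A]
Visit I; enqueue D → queue [M, C, H, F, G, B, A, D]
Visit M → queue [C, H, F, G, B, A, D]
Visit C; enqueue J → queue [H, F, G, B, A, D, J]
Visit H → queue [F, G, B, A, D, J]
Visit F; enqueue N, E → queue [G, B, A, D, J, N, E]
Visit G → queue [B, A, D, J, N, E]
Visit B → queue [A, D, J, N, E]
Visit A; enqueue Q → queue [D, J, N, E, Q]
Visit D → queue [J, N, E, Q]
Visit J → queue [N, E, Q]
Visit N → queue [E, Q]
Visit E → queue [Q]
Visit Q → queue []

K, L, P, O, I, M, C, H, F, G, B, A, D, J, N, E, Q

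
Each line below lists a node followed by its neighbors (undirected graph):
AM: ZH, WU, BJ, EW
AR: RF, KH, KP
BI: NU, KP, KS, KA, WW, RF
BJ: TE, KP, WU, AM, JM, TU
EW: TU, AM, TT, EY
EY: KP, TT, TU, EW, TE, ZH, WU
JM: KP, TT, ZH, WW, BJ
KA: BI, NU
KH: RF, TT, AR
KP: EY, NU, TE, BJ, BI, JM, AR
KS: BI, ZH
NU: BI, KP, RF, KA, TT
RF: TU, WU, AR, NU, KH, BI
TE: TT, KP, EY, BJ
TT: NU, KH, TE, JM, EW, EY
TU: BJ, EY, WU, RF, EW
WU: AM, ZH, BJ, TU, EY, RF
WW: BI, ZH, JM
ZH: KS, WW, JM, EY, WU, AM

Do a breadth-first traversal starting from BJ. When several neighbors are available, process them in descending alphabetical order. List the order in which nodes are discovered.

BJ -> WU -> TU -> TE -> KP -> JM -> AM -> ZH -> RF -> EY -> EW -> TT -> NU -> BI -> AR -> WW -> KS -> KH -> KA

Visit BJ; enqueue WU, TU, TE, KP, JM, AM → queue [WU, TU, TE, KP, JM, AM]
Visit WU; enqueue ZH, RF, EY → queue [TU, TE, KP, JM, AM, ZH, RF, EY]
Visit TU; enqueue EW → queue [TE, KP, JM, AM, ZH, RF, EY, EW]
Visit TE; enqueue TT → queue [KP, JM, AM, ZH, RF, EY, EW, TT]
Visit KP; enqueue NU, BI, AR → queue [JM, AM, ZH, RF, EY, EW, TT, NU, BI, AR]
Visit JM; enqueue WW → queue [AM, ZH, RF, EY, EW, TT, NU, BI, AR, WW]
Visit AM → queue [ZH, RF, EY, EW, TT, NU, BI, AR, WW]
Visit ZH; enqueue KS → queue [RF, EY, EW, TT, NU, BI, AR, WW, KS]
Visit RF; enqueue KH → queue [EY, EW, TT, NU, BI, AR, WW, KS, KH]
Visit EY → queue [EW, TT, NU, BI, AR, WW, KS, KH]
Visit EW → queue [TT, NU, BI, AR, WW, KS, KH]
Visit TT → queue [NU, BI, AR, WW, KS, KH]
Visit NU; enqueue KA → queue [BI, AR, WW, KS, KH, KA]
Visit BI → queue [AR, WW, KS, KH, KA]
Visit AR → queue [WW, KS, KH, KA]
Visit WW → queue [KS, KH, KA]
Visit KS → queue [KH, KA]
Visit KH → queue [KA]
Visit KA → queue []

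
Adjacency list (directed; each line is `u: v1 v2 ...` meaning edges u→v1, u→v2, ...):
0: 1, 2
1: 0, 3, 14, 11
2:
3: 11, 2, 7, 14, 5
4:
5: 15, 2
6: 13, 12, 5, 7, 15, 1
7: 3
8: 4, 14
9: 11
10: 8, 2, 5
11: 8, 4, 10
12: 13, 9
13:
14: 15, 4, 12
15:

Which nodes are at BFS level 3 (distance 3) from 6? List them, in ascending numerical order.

Level 0: 6
Level 1: 1, 5, 7, 12, 13, 15
Level 2: 0, 2, 3, 9, 11, 14
Level 3: 4, 8, 10

4, 8, 10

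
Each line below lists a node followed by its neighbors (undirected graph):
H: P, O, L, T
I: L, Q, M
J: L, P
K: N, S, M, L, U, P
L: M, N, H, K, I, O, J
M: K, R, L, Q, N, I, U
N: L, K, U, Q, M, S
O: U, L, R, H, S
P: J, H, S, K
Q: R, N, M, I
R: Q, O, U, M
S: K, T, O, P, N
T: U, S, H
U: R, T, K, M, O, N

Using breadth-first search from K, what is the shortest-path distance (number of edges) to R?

2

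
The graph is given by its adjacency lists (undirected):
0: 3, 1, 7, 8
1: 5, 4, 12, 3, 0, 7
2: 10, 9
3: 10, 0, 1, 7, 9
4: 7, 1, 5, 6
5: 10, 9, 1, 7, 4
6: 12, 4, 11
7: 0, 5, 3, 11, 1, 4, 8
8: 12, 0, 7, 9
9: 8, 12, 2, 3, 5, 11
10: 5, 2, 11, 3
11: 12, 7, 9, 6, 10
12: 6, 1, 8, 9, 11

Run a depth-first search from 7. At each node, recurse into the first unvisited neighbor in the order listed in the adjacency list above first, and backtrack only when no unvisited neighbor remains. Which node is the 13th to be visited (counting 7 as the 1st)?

2

Visit 7
7 → 0
0 → 3
3 → 10
10 → 5
5 → 9
9 → 8
8 → 12
12 → 6
6 → 4
4 → 1
6 → 11
9 → 2

Visit order: 7, 0, 3, 10, 5, 9, 8, 12, 6, 4, 1, 11, 2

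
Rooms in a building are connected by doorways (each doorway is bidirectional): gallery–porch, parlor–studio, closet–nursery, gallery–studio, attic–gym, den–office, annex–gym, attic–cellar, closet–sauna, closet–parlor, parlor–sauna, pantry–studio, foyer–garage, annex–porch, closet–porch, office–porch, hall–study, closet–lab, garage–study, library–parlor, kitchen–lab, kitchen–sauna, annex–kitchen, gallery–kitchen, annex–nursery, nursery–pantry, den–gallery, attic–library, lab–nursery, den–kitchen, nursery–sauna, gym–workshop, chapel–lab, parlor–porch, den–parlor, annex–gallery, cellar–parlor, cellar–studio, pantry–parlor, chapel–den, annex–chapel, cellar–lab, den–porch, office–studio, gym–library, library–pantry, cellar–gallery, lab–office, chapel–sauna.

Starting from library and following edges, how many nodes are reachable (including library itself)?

19

BFS from library visits: library, attic, gym, pantry, parlor, cellar, annex, workshop, nursery, studio, closet, den, porch, sauna, gallery, lab, chapel, kitchen, office
Reachable nodes: 19 of 23 total.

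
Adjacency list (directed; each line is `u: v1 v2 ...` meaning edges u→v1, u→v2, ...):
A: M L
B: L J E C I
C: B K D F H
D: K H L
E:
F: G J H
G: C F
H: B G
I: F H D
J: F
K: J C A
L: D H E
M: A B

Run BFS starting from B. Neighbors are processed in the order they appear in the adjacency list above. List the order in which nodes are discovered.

B L J E C I D H F K G A M

Visit B; enqueue L, J, E, C, I → queue [L, J, E, C, I]
Visit L; enqueue D, H → queue [J, E, C, I, D, H]
Visit J; enqueue F → queue [E, C, I, D, H, F]
Visit E → queue [C, I, D, H, F]
Visit C; enqueue K → queue [I, D, H, F, K]
Visit I → queue [D, H, F, K]
Visit D → queue [H, F, K]
Visit H; enqueue G → queue [F, K, G]
Visit F → queue [K, G]
Visit K; enqueue A → queue [G, A]
Visit G → queue [A]
Visit A; enqueue M → queue [M]
Visit M → queue []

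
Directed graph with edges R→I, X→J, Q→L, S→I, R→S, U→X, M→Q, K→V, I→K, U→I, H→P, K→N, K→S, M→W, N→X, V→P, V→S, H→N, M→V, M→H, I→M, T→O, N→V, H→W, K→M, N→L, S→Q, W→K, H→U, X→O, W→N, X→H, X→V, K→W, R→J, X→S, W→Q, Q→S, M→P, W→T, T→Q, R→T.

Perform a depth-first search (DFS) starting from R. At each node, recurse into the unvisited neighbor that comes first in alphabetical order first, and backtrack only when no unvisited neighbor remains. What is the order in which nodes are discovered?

R -> I -> K -> M -> H -> N -> L -> V -> P -> S -> Q -> X -> J -> O -> U -> W -> T

Visit R
R → I
I → K
K → M
M → H
H → N
N → L
N → V
V → P
V → S
S → Q
N → X
X → J
X → O
H → U
H → W
W → T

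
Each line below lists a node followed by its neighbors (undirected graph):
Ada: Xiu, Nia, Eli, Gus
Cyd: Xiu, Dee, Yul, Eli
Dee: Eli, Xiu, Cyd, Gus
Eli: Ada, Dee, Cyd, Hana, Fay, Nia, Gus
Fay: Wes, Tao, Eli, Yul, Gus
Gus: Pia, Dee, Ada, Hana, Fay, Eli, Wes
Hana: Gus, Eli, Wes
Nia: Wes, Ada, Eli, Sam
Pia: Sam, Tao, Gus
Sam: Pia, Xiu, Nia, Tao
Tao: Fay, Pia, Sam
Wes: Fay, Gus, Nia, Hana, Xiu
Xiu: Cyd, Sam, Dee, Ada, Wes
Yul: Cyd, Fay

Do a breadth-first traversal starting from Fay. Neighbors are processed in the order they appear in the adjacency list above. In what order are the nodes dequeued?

Fay → Wes → Tao → Eli → Yul → Gus → Nia → Hana → Xiu → Pia → Sam → Ada → Dee → Cyd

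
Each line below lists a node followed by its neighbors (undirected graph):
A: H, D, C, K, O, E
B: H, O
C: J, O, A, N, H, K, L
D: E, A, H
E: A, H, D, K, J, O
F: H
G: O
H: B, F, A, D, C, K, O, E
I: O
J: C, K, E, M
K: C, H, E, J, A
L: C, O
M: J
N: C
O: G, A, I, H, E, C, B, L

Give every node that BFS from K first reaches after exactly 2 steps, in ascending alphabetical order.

B, D, F, L, M, N, O

Level 0: K
Level 1: A, C, E, H, J
Level 2: B, D, F, L, M, N, O
Level 3: G, I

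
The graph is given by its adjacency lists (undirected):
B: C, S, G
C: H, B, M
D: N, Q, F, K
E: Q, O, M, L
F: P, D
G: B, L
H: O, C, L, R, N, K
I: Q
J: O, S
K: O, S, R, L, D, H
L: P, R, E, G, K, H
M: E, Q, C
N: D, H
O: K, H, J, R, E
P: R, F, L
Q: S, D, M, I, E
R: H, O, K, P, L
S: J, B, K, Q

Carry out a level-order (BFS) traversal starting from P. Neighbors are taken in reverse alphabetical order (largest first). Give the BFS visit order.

P -> R -> L -> F -> O -> K -> H -> G -> E -> D -> J -> S -> N -> C -> B -> Q -> M -> I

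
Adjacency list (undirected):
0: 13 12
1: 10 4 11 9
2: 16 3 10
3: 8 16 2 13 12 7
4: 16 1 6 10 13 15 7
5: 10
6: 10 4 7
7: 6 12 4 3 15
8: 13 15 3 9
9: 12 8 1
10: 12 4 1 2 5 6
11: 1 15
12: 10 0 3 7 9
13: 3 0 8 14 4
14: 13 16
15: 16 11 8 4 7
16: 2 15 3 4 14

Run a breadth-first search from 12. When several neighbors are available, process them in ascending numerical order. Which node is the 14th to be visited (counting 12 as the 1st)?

Visit 12; enqueue 0, 3, 7, 9, 10 → queue [0, 3, 7, 9, 10]
Visit 0; enqueue 13 → queue [3, 7, 9, 10, 13]
Visit 3; enqueue 2, 8, 16 → queue [7, 9, 10, 13, 2, 8, 16]
Visit 7; enqueue 4, 6, 15 → queue [9, 10, 13, 2, 8, 16, 4, 6, 15]
Visit 9; enqueue 1 → queue [10, 13, 2, 8, 16, 4, 6, 15, 1]
Visit 10; enqueue 5 → queue [13, 2, 8, 16, 4, 6, 15, 1, 5]
Visit 13; enqueue 14 → queue [2, 8, 16, 4, 6, 15, 1, 5, 14]
Visit 2 → queue [8, 16, 4, 6, 15, 1, 5, 14]
Visit 8 → queue [16, 4, 6, 15, 1, 5, 14]
Visit 16 → queue [4, 6, 15, 1, 5, 14]
Visit 4 → queue [6, 15, 1, 5, 14]
Visit 6 → queue [15, 1, 5, 14]
Visit 15; enqueue 11 → queue [1, 5, 14, 11]
Visit 1 → queue [5, 14, 11]
Visit 5 → queue [14, 11]
Visit 14 → queue [11]
Visit 11 → queue []

Visit order: 12, 0, 3, 7, 9, 10, 13, 2, 8, 16, 4, 6, 15, 1, 5, 14, 11

1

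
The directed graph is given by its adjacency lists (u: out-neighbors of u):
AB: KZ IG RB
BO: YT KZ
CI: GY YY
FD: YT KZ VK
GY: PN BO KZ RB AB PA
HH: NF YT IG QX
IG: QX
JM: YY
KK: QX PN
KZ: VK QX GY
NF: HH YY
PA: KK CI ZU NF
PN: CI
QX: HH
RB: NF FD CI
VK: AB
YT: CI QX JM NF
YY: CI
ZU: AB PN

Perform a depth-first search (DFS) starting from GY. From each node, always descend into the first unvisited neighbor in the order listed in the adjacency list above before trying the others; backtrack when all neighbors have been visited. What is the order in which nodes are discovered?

Visit GY
GY → PN
PN → CI
CI → YY
GY → BO
BO → YT
YT → QX
QX → HH
HH → NF
HH → IG
YT → JM
BO → KZ
KZ → VK
VK → AB
AB → RB
RB → FD
GY → PA
PA → KK
PA → ZU

GY PN CI YY BO YT QX HH NF IG JM KZ VK AB RB FD PA KK ZU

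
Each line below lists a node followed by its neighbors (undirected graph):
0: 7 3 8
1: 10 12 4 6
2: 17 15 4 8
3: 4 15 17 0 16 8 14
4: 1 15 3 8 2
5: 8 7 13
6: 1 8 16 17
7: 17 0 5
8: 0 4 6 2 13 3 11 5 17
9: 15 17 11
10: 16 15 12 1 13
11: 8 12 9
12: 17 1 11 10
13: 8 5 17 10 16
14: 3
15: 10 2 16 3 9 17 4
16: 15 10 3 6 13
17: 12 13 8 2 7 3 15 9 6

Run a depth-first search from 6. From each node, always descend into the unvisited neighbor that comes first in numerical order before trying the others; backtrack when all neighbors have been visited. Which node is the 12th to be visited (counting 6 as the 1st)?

Visit 6
6 → 1
1 → 4
4 → 2
2 → 8
8 → 0
0 → 3
3 → 14
3 → 15
15 → 9
9 → 11
11 → 12
12 → 10
10 → 13
13 → 5
5 → 7
7 → 17
13 → 16

Visit order: 6, 1, 4, 2, 8, 0, 3, 14, 15, 9, 11, 12, 10, 13, 5, 7, 17, 16

12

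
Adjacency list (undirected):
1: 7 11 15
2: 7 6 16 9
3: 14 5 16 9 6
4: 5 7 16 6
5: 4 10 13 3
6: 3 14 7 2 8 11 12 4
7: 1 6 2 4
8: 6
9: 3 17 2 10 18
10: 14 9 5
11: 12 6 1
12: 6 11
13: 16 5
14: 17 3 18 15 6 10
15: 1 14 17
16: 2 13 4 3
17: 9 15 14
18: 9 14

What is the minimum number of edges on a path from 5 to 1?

3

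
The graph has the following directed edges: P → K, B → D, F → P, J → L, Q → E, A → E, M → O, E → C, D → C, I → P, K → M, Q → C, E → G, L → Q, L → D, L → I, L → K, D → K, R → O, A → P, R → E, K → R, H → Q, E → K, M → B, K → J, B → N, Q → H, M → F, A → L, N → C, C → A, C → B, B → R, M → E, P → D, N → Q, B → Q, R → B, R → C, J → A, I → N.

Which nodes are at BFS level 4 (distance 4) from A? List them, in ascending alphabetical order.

F, O

Level 0: A
Level 1: E, L, P
Level 2: C, D, G, I, K, Q
Level 3: B, H, J, M, N, R
Level 4: F, O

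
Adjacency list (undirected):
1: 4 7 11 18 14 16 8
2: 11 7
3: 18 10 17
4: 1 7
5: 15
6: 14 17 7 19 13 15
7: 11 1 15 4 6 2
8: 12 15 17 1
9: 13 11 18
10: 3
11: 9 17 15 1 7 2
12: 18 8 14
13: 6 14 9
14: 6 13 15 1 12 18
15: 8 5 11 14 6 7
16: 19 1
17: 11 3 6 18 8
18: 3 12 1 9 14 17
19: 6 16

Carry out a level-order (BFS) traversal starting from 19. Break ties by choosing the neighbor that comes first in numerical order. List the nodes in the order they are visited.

19 6 16 7 13 14 15 17 1 2 4 11 9 12 18 5 8 3 10

Visit 19; enqueue 6, 16 → queue [6, 16]
Visit 6; enqueue 7, 13, 14, 15, 17 → queue [16, 7, 13, 14, 15, 17]
Visit 16; enqueue 1 → queue [7, 13, 14, 15, 17, 1]
Visit 7; enqueue 2, 4, 11 → queue [13, 14, 15, 17, 1, 2, 4, 11]
Visit 13; enqueue 9 → queue [14, 15, 17, 1, 2, 4, 11, 9]
Visit 14; enqueue 12, 18 → queue [15, 17, 1, 2, 4, 11, 9, 12, 18]
Visit 15; enqueue 5, 8 → queue [17, 1, 2, 4, 11, 9, 12, 18, 5, 8]
Visit 17; enqueue 3 → queue [1, 2, 4, 11, 9, 12, 18, 5, 8, 3]
Visit 1 → queue [2, 4, 11, 9, 12, 18, 5, 8, 3]
Visit 2 → queue [4, 11, 9, 12, 18, 5, 8, 3]
Visit 4 → queue [11, 9, 12, 18, 5, 8, 3]
Visit 11 → queue [9, 12, 18, 5, 8, 3]
Visit 9 → queue [12, 18, 5, 8, 3]
Visit 12 → queue [18, 5, 8, 3]
Visit 18 → queue [5, 8, 3]
Visit 5 → queue [8, 3]
Visit 8 → queue [3]
Visit 3; enqueue 10 → queue [10]
Visit 10 → queue []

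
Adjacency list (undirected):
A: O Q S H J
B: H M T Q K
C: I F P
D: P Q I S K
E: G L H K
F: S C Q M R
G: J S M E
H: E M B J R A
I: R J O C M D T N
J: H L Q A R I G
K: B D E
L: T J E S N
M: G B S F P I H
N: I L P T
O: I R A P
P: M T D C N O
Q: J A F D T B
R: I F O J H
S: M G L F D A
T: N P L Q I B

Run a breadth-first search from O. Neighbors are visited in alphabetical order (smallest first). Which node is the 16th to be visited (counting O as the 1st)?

B

Visit O; enqueue A, I, P, R → queue [A, I, P, R]
Visit A; enqueue H, J, Q, S → queue [I, P, R, H, J, Q, S]
Visit I; enqueue C, D, M, N, T → queue [P, R, H, J, Q, S, C, D, M, N, T]
Visit P → queue [R, H, J, Q, S, C, D, M, N, T]
Visit R; enqueue F → queue [H, J, Q, S, C, D, M, N, T, F]
Visit H; enqueue B, E → queue [J, Q, S, C, D, M, N, T, F, B, E]
Visit J; enqueue G, L → queue [Q, S, C, D, M, N, T, F, B, E, G, L]
Visit Q → queue [S, C, D, M, N, T, F, B, E, G, L]
Visit S → queue [C, D, M, N, T, F, B, E, G, L]
Visit C → queue [D, M, N, T, F, B, E, G, L]
Visit D; enqueue K → queue [M, N, T, F, B, E, G, L, K]
Visit M → queue [N, T, F, B, E, G, L, K]
Visit N → queue [T, F, B, E, G, L, K]
Visit T → queue [F, B, E, G, L, K]
Visit F → queue [B, E, G, L, K]
Visit B → queue [E, G, L, K]
Visit E → queue [G, L, K]
Visit G → queue [L, K]
Visit L → queue [K]
Visit K → queue []

Visit order: O, A, I, P, R, H, J, Q, S, C, D, M, N, T, F, B, E, G, L, K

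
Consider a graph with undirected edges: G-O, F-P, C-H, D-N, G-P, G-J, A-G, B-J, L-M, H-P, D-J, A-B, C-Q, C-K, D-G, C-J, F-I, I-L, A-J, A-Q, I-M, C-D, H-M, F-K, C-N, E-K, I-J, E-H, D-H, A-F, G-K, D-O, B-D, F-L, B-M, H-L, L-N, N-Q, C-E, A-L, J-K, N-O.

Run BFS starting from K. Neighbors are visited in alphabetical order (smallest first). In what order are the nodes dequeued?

K, C, E, F, G, J, D, H, N, Q, A, I, L, P, O, B, M

Visit K; enqueue C, E, F, G, J → queue [C, E, F, G, J]
Visit C; enqueue D, H, N, Q → queue [E, F, G, J, D, H, N, Q]
Visit E → queue [F, G, J, D, H, N, Q]
Visit F; enqueue A, I, L, P → queue [G, J, D, H, N, Q, A, I, L, P]
Visit G; enqueue O → queue [J, D, H, N, Q, A, I, L, P, O]
Visit J; enqueue B → queue [D, H, N, Q, A, I, L, P, O, B]
Visit D → queue [H, N, Q, A, I, L, P, O, B]
Visit H; enqueue M → queue [N, Q, A, I, L, P, O, B, M]
Visit N → queue [Q, A, I, L, P, O, B, M]
Visit Q → queue [A, I, L, P, O, B, M]
Visit A → queue [I, L, P, O, B, M]
Visit I → queue [L, P, O, B, M]
Visit L → queue [P, O, B, M]
Visit P → queue [O, B, M]
Visit O → queue [B, M]
Visit B → queue [M]
Visit M → queue []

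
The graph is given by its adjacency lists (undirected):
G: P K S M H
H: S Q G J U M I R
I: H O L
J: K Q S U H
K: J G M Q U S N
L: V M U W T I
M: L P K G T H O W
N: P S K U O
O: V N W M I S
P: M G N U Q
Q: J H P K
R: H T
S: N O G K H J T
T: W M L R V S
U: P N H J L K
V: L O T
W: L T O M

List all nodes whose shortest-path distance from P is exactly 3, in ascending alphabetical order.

I, R, V

Level 0: P
Level 1: G, M, N, Q, U
Level 2: H, J, K, L, O, S, T, W
Level 3: I, R, V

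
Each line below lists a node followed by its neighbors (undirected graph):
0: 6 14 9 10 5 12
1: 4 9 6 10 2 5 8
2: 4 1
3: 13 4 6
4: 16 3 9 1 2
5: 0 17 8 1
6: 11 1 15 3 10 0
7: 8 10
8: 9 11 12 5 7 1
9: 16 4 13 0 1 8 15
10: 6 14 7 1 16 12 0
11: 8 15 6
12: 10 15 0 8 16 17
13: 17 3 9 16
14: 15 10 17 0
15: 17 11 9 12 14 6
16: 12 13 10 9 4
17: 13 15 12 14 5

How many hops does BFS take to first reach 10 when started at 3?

2

Level 0: 3
Level 1: 4, 6, 13
Level 2: 0, 1, 2, 9, 10, 11, 15, 16, 17
Level 3: 5, 7, 8, 12, 14
10 first appears at level 2.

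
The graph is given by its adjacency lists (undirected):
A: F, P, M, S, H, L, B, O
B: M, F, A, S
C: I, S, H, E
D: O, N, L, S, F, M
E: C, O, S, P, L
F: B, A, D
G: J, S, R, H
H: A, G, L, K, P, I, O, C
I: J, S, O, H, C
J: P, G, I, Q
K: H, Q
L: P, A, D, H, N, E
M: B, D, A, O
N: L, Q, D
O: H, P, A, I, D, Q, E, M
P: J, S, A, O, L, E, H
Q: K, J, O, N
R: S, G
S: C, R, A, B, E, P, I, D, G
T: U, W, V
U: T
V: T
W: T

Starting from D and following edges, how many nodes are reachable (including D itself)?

BFS from D visits: D, O, N, L, S, F, M, H, P, A, I, Q, E, C, R, B, G, K, J
Reachable nodes: 19 of 23 total.

19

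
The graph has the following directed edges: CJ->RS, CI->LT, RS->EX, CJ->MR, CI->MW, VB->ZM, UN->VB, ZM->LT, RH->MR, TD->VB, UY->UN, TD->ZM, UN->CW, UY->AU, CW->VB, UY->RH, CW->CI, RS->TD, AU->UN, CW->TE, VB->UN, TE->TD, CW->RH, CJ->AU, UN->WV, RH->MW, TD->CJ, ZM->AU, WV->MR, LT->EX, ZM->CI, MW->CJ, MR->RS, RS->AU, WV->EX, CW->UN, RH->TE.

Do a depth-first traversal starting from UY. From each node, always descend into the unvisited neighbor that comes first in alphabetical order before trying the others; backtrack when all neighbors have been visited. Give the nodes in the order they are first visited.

Visit UY
UY → AU
AU → UN
UN → CW
CW → CI
CI → LT
LT → EX
CI → MW
MW → CJ
CJ → MR
MR → RS
RS → TD
TD → VB
VB → ZM
CW → RH
RH → TE
UN → WV

UY -> AU -> UN -> CW -> CI -> LT -> EX -> MW -> CJ -> MR -> RS -> TD -> VB -> ZM -> RH -> TE -> WV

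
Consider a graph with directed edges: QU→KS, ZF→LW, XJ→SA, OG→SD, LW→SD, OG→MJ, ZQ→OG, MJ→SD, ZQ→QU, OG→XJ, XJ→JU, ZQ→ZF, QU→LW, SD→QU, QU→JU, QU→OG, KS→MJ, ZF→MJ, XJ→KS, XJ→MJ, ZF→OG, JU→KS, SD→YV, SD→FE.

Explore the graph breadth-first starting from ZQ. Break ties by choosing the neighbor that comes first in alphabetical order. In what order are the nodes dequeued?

ZQ → OG → QU → ZF → MJ → SD → XJ → JU → KS → LW → FE → YV → SA

Visit ZQ; enqueue OG, QU, ZF → queue [OG, QU, ZF]
Visit OG; enqueue MJ, SD, XJ → queue [QU, ZF, MJ, SD, XJ]
Visit QU; enqueue JU, KS, LW → queue [ZF, MJ, SD, XJ, JU, KS, LW]
Visit ZF → queue [MJ, SD, XJ, JU, KS, LW]
Visit MJ → queue [SD, XJ, JU, KS, LW]
Visit SD; enqueue FE, YV → queue [XJ, JU, KS, LW, FE, YV]
Visit XJ; enqueue SA → queue [JU, KS, LW, FE, YV, SA]
Visit JU → queue [KS, LW, FE, YV, SA]
Visit KS → queue [LW, FE, YV, SA]
Visit LW → queue [FE, YV, SA]
Visit FE → queue [YV, SA]
Visit YV → queue [SA]
Visit SA → queue []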